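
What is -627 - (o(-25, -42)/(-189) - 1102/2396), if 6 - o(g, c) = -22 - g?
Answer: -47286287/75474 ≈ -626.52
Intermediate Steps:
o(g, c) = 28 + g (o(g, c) = 6 - (-22 - g) = 6 + (22 + g) = 28 + g)
-627 - (o(-25, -42)/(-189) - 1102/2396) = -627 - ((28 - 25)/(-189) - 1102/2396) = -627 - (3*(-1/189) - 1102*1/2396) = -627 - (-1/63 - 551/1198) = -627 - 1*(-35911/75474) = -627 + 35911/75474 = -47286287/75474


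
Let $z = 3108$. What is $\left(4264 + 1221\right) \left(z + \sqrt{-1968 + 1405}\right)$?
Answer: $17047380 + 5485 i \sqrt{563} \approx 1.7047 \cdot 10^{7} + 1.3015 \cdot 10^{5} i$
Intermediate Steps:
$\left(4264 + 1221\right) \left(z + \sqrt{-1968 + 1405}\right) = \left(4264 + 1221\right) \left(3108 + \sqrt{-1968 + 1405}\right) = 5485 \left(3108 + \sqrt{-563}\right) = 5485 \left(3108 + i \sqrt{563}\right) = 17047380 + 5485 i \sqrt{563}$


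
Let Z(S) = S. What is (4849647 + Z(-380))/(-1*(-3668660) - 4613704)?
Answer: -4849267/945044 ≈ -5.1313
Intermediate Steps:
(4849647 + Z(-380))/(-1*(-3668660) - 4613704) = (4849647 - 380)/(-1*(-3668660) - 4613704) = 4849267/(3668660 - 4613704) = 4849267/(-945044) = 4849267*(-1/945044) = -4849267/945044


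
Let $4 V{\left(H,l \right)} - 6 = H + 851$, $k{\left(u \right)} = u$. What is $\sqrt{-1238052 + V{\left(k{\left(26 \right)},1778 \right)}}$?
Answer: $\frac{5 i \sqrt{198053}}{2} \approx 1112.6 i$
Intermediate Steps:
$V{\left(H,l \right)} = \frac{857}{4} + \frac{H}{4}$ ($V{\left(H,l \right)} = \frac{3}{2} + \frac{H + 851}{4} = \frac{3}{2} + \frac{851 + H}{4} = \frac{3}{2} + \left(\frac{851}{4} + \frac{H}{4}\right) = \frac{857}{4} + \frac{H}{4}$)
$\sqrt{-1238052 + V{\left(k{\left(26 \right)},1778 \right)}} = \sqrt{-1238052 + \left(\frac{857}{4} + \frac{1}{4} \cdot 26\right)} = \sqrt{-1238052 + \left(\frac{857}{4} + \frac{13}{2}\right)} = \sqrt{-1238052 + \frac{883}{4}} = \sqrt{- \frac{4951325}{4}} = \frac{5 i \sqrt{198053}}{2}$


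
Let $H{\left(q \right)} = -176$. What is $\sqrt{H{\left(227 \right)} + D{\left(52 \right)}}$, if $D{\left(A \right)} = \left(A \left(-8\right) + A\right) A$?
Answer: $4 i \sqrt{1194} \approx 138.22 i$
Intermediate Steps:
$D{\left(A \right)} = - 7 A^{2}$ ($D{\left(A \right)} = \left(- 8 A + A\right) A = - 7 A A = - 7 A^{2}$)
$\sqrt{H{\left(227 \right)} + D{\left(52 \right)}} = \sqrt{-176 - 7 \cdot 52^{2}} = \sqrt{-176 - 18928} = \sqrt{-19104} = 4 i \sqrt{1194}$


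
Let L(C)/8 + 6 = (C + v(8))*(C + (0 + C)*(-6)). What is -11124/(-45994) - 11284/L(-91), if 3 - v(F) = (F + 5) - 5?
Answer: 550837601/2009293884 ≈ 0.27414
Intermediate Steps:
v(F) = 3 - F (v(F) = 3 - ((F + 5) - 5) = 3 - ((5 + F) - 5) = 3 - F)
L(C) = -48 - 40*C*(-5 + C) (L(C) = -48 + 8*((C + (3 - 1*8))*(C + (0 + C)*(-6))) = -48 + 8*((C + (3 - 8))*(C + C*(-6))) = -48 + 8*((C - 5)*(C - 6*C)) = -48 + 8*((-5 + C)*(-5*C)) = -48 + 8*(-5*C*(-5 + C)) = -48 - 40*C*(-5 + C))
-11124/(-45994) - 11284/L(-91) = -11124/(-45994) - 11284/(-48 - 40*(-91)² + 200*(-91)) = -11124*(-1/45994) - 11284/(-48 - 40*8281 - 18200) = 5562/22997 - 11284/(-48 - 331240 - 18200) = 5562/22997 - 11284/(-349488) = 5562/22997 - 11284*(-1/349488) = 5562/22997 + 2821/87372 = 550837601/2009293884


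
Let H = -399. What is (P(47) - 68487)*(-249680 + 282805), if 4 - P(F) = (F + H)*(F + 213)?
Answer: 763100625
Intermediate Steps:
P(F) = 4 - (-399 + F)*(213 + F) (P(F) = 4 - (F - 399)*(F + 213) = 4 - (-399 + F)*(213 + F))
(P(47) - 68487)*(-249680 + 282805) = ((84991 - 1*47² + 186*47) - 68487)*(-249680 + 282805) = ((84991 - 1*2209 + 8742) - 68487)*33125 = ((84991 - 2209 + 8742) - 68487)*33125 = (91524 - 68487)*33125 = 23037*33125 = 763100625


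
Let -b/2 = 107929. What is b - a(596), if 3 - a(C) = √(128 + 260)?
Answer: -215861 + 2*√97 ≈ -2.1584e+5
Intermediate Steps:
b = -215858 (b = -2*107929 = -215858)
a(C) = 3 - 2*√97 (a(C) = 3 - √(128 + 260) = 3 - √388 = 3 - 2*√97)
b - a(596) = -215858 - (3 - 2*√97) = -215858 + (-3 + 2*√97) = -215861 + 2*√97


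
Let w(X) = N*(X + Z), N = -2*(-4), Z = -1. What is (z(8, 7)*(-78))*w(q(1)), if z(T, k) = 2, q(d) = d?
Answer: 0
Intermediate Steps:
N = 8
w(X) = -8 + 8*X (w(X) = 8*(X - 1) = 8*(-1 + X) = -8 + 8*X)
(z(8, 7)*(-78))*w(q(1)) = (2*(-78))*(-8 + 8*1) = -156*(-8 + 8) = -156*0 = 0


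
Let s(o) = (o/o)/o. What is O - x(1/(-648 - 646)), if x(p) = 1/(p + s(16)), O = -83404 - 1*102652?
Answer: -118900136/639 ≈ -1.8607e+5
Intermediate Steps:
O = -186056 (O = -83404 - 102652 = -186056)
s(o) = 1/o
x(p) = 1/(1/16 + p) (x(p) = 1/(p + 1/16) = 1/(1/16 + p))
O - x(1/(-648 - 646)) = -186056 - 16/(1 + 16/(-648 - 646)) = -186056 - 16/(1 + 16/(-1294)) = -186056 - 16/(1 + 16*(-1/1294)) = -186056 - 16/(1 - 8/647) = -186056 - 16/639/647 = -186056 - 16*647/639 = -186056 - 1*10352/639 = -186056 - 10352/639 = -118900136/639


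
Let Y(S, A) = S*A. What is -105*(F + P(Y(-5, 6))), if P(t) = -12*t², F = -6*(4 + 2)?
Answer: 1137780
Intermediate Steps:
Y(S, A) = A*S
F = -36 (F = -6*6 = -36)
-105*(F + P(Y(-5, 6))) = -105*(-36 - 12*(6*(-5))²) = -105*(-36 - 12*(-30)²) = -105*(-36 - 12*900) = -105*(-36 - 10800) = -105*(-10836) = 1137780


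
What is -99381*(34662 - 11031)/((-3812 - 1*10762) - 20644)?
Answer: 2348472411/35218 ≈ 66684.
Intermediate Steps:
-99381*(34662 - 11031)/((-3812 - 1*10762) - 20644) = -99381*23631/((-3812 - 10762) - 20644) = -99381*23631/(-14574 - 20644) = -99381/((-35218*1/23631)) = -99381/(-35218/23631) = -99381*(-23631/35218) = 2348472411/35218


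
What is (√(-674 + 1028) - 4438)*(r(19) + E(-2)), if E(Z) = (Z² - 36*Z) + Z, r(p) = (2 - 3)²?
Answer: -332850 + 75*√354 ≈ -3.3144e+5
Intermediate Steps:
r(p) = 1 (r(p) = (-1)² = 1)
E(Z) = Z² - 35*Z
(√(-674 + 1028) - 4438)*(r(19) + E(-2)) = (√(-674 + 1028) - 4438)*(1 - 2*(-35 - 2)) = (√354 - 4438)*(1 - 2*(-37)) = (-4438 + √354)*(1 + 74) = (-4438 + √354)*75 = -332850 + 75*√354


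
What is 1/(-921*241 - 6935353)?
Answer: -1/7157314 ≈ -1.3972e-7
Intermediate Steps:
1/(-921*241 - 6935353) = 1/(-221961 - 6935353) = 1/(-7157314) = -1/7157314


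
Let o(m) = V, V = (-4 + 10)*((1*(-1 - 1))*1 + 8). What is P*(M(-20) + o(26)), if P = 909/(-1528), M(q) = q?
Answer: -1818/191 ≈ -9.5183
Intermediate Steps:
P = -909/1528 (P = 909*(-1/1528) = -909/1528 ≈ -0.59490)
V = 36 (V = 6*((1*(-2))*1 + 8) = 6*(-2*1 + 8) = 6*(-2 + 8) = 6*6 = 36)
o(m) = 36
P*(M(-20) + o(26)) = -909*(-20 + 36)/1528 = -909/1528*16 = -1818/191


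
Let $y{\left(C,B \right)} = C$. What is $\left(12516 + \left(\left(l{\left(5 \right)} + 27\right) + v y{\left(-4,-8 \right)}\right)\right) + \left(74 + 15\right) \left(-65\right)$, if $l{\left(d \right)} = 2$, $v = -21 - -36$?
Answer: $6700$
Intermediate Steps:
$v = 15$ ($v = -21 + 36 = 15$)
$\left(12516 + \left(\left(l{\left(5 \right)} + 27\right) + v y{\left(-4,-8 \right)}\right)\right) + \left(74 + 15\right) \left(-65\right) = \left(12516 + \left(\left(2 + 27\right) + 15 \left(-4\right)\right)\right) + \left(74 + 15\right) \left(-65\right) = \left(12516 + \left(29 - 60\right)\right) + 89 \left(-65\right) = \left(12516 - 31\right) - 5785 = 12485 - 5785 = 6700$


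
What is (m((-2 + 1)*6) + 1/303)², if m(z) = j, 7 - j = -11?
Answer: 29757025/91809 ≈ 324.12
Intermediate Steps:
j = 18 (j = 7 - 1*(-11) = 7 + 11 = 18)
m(z) = 18
(m((-2 + 1)*6) + 1/303)² = (18 + 1/303)² = (5455/303)² = 29757025/91809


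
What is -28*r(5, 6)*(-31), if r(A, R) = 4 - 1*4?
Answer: 0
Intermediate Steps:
r(A, R) = 0 (r(A, R) = 4 - 4 = 0)
-28*r(5, 6)*(-31) = -28*0*(-31) = 0*(-31) = 0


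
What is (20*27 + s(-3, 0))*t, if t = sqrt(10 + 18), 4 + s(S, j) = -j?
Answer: 1072*sqrt(7) ≈ 2836.2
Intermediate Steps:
s(S, j) = -4 - j
t = 2*sqrt(7) (t = sqrt(28) = 2*sqrt(7) ≈ 5.2915)
(20*27 + s(-3, 0))*t = (20*27 + (-4 - 1*0))*(2*sqrt(7)) = (540 + (-4 + 0))*(2*sqrt(7)) = (540 - 4)*(2*sqrt(7)) = 536*(2*sqrt(7)) = 1072*sqrt(7)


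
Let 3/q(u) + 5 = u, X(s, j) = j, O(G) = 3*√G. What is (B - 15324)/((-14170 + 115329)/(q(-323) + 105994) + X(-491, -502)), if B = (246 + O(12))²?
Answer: -787450556850/8709683203 - 51314658804*√3/8709683203 ≈ -100.62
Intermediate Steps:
B = (246 + 6*√3)² (B = (246 + 3*√12)² = (246 + 3*(2*√3))² = (246 + 6*√3)² ≈ 65737.)
q(u) = 3/(-5 + u)
(B - 15324)/((-14170 + 115329)/(q(-323) + 105994) + X(-491, -502)) = ((60624 + 2952*√3) - 15324)/((-14170 + 115329)/(3/(-5 - 323) + 105994) - 502) = (45300 + 2952*√3)/(101159/(3/(-328) + 105994) - 502) = (45300 + 2952*√3)/(101159/(3*(-1/328) + 105994) - 502) = (45300 + 2952*√3)/(101159/(-3/328 + 105994) - 502) = (45300 + 2952*√3)/(101159/(34766029/328) - 502) = (45300 + 2952*√3)/(101159*(328/34766029) - 502) = (45300 + 2952*√3)/(33180152/34766029 - 502) = (45300 + 2952*√3)/(-17419366406/34766029) = (45300 + 2952*√3)*(-34766029/17419366406) = -787450556850/8709683203 - 51314658804*√3/8709683203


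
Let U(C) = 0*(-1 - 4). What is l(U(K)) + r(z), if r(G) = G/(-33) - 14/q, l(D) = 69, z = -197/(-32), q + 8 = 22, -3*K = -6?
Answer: 71611/1056 ≈ 67.813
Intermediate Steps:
K = 2 (K = -⅓*(-6) = 2)
U(C) = 0 (U(C) = 0*(-5) = 0)
q = 14 (q = -8 + 22 = 14)
z = 197/32 (z = -197*(-1/32) = 197/32 ≈ 6.1563)
r(G) = -1 - G/33 (r(G) = G/(-33) - 14/14 = G*(-1/33) - 14*1/14 = -G/33 - 1 = -1 - G/33)
l(U(K)) + r(z) = 69 + (-1 - 1/33*197/32) = 69 + (-1 - 197/1056) = 69 - 1253/1056 = 71611/1056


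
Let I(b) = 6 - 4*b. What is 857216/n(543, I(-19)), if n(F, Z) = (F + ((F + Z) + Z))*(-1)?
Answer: -428608/625 ≈ -685.77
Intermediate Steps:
n(F, Z) = -2*F - 2*Z (n(F, Z) = (F + (F + 2*Z))*(-1) = (2*F + 2*Z)*(-1) = -2*F - 2*Z)
857216/n(543, I(-19)) = 857216/(-2*543 - 2*(6 - 4*(-19))) = 857216/(-1086 - 2*(6 + 76)) = 857216/(-1086 - 2*82) = 857216/(-1086 - 164) = 857216/(-1250) = 857216*(-1/1250) = -428608/625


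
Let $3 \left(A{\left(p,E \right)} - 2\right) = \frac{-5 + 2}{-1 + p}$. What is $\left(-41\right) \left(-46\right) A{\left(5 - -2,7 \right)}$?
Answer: $\frac{10373}{3} \approx 3457.7$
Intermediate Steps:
$A{\left(p,E \right)} = 2 - \frac{1}{-1 + p}$ ($A{\left(p,E \right)} = 2 + \frac{\left(-5 + 2\right) \frac{1}{-1 + p}}{3} = 2 + \frac{\left(-3\right) \frac{1}{-1 + p}}{3} = 2 - \frac{1}{-1 + p}$)
$\left(-41\right) \left(-46\right) A{\left(5 - -2,7 \right)} = \left(-41\right) \left(-46\right) \frac{-3 + 2 \left(5 - -2\right)}{-1 + \left(5 - -2\right)} = 1886 \frac{-3 + 2 \left(5 + 2\right)}{-1 + \left(5 + 2\right)} = 1886 \frac{-3 + 2 \cdot 7}{-1 + 7} = 1886 \frac{-3 + 14}{6} = 1886 \cdot \frac{1}{6} \cdot 11 = 1886 \cdot \frac{11}{6} = \frac{10373}{3}$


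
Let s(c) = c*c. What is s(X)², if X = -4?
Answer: 256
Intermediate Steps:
s(c) = c²
s(X)² = ((-4)²)² = 16² = 256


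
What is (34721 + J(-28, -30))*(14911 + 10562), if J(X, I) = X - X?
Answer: 884448033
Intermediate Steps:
J(X, I) = 0
(34721 + J(-28, -30))*(14911 + 10562) = (34721 + 0)*(14911 + 10562) = 34721*25473 = 884448033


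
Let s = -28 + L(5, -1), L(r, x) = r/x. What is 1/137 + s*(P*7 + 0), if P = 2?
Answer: -63293/137 ≈ -461.99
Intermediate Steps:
s = -33 (s = -28 + 5/(-1) = -28 + 5*(-1) = -28 - 5 = -33)
1/137 + s*(P*7 + 0) = 1/137 - 33*(2*7 + 0) = 1/137 - 33*(14 + 0) = 1/137 - 33*14 = 1/137 - 462 = -63293/137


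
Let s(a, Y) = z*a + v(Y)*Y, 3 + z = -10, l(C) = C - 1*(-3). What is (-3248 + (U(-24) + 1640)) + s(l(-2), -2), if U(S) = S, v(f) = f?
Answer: -1641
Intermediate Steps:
l(C) = 3 + C (l(C) = C + 3 = 3 + C)
z = -13 (z = -3 - 10 = -13)
s(a, Y) = Y**2 - 13*a (s(a, Y) = -13*a + Y*Y = -13*a + Y**2 = Y**2 - 13*a)
(-3248 + (U(-24) + 1640)) + s(l(-2), -2) = (-3248 + (-24 + 1640)) + ((-2)**2 - 13*(3 - 2)) = (-3248 + 1616) + (4 - 13*1) = -1632 + (4 - 13) = -1632 - 9 = -1641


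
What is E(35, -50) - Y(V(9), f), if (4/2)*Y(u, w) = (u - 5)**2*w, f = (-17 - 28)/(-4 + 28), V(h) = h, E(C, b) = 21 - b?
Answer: 86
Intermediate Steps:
f = -15/8 (f = -45/24 = -45*1/24 = -15/8 ≈ -1.8750)
Y(u, w) = w*(-5 + u)**2/2 (Y(u, w) = ((u - 5)**2*w)/2 = ((-5 + u)**2*w)/2 = (w*(-5 + u)**2)/2 = w*(-5 + u)**2/2)
E(35, -50) - Y(V(9), f) = (21 - 1*(-50)) - (-15)*(-5 + 9)**2/(2*8) = (21 + 50) - (-15)*4**2/(2*8) = 71 - (-15)*16/(2*8) = 71 - 1*(-15) = 71 + 15 = 86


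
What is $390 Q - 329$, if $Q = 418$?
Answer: $162691$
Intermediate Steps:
$390 Q - 329 = 390 \cdot 418 - 329 = 163020 - 329 = 162691$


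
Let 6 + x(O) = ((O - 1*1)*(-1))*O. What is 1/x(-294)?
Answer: -1/86736 ≈ -1.1529e-5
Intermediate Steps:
x(O) = -6 + O*(1 - O) (x(O) = -6 + ((O - 1*1)*(-1))*O = -6 + ((O - 1)*(-1))*O = -6 + ((-1 + O)*(-1))*O = -6 + (1 - O)*O = -6 + O*(1 - O))
1/x(-294) = 1/(-6 - 294 - 1*(-294)²) = 1/(-6 - 294 - 1*86436) = 1/(-6 - 294 - 86436) = 1/(-86736) = -1/86736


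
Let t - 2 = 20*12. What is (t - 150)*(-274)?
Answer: -25208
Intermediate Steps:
t = 242 (t = 2 + 20*12 = 2 + 240 = 242)
(t - 150)*(-274) = (242 - 150)*(-274) = 92*(-274) = -25208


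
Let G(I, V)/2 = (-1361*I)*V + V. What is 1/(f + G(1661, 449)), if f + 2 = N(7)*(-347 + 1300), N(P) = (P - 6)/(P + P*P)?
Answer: -56/113682057719 ≈ -4.9260e-10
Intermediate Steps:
G(I, V) = 2*V - 2722*I*V (G(I, V) = 2*((-1361*I)*V + V) = 2*(-1361*I*V + V) = 2*(V - 1361*I*V) = 2*V - 2722*I*V)
N(P) = (-6 + P)/(P + P²)
f = 841/56 (f = -2 + ((-6 + 7)/(7*(1 + 7)))*(-347 + 1300) = -2 + ((⅐)*1/8)*953 = -2 + ((⅐)*(⅛)*1)*953 = -2 + (1/56)*953 = -2 + 953/56 = 841/56 ≈ 15.018)
1/(f + G(1661, 449)) = 1/(841/56 + 2*449*(1 - 1361*1661)) = 1/(841/56 + 2*449*(1 - 2260621)) = 1/(841/56 + 2*449*(-2260620)) = 1/(841/56 - 2030036760) = 1/(-113682057719/56) = -56/113682057719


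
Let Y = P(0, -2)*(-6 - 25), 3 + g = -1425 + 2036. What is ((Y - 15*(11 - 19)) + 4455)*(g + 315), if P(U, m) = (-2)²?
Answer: 4108273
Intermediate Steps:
P(U, m) = 4
g = 608 (g = -3 + (-1425 + 2036) = -3 + 611 = 608)
Y = -124 (Y = 4*(-6 - 25) = 4*(-31) = -124)
((Y - 15*(11 - 19)) + 4455)*(g + 315) = ((-124 - 15*(11 - 19)) + 4455)*(608 + 315) = ((-124 - 15*(-8)) + 4455)*923 = ((-124 + 120) + 4455)*923 = (-4 + 4455)*923 = 4451*923 = 4108273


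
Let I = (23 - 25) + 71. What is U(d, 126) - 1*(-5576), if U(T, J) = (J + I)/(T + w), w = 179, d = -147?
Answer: 178627/32 ≈ 5582.1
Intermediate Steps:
I = 69 (I = -2 + 71 = 69)
U(T, J) = (69 + J)/(179 + T) (U(T, J) = (J + 69)/(T + 179) = (69 + J)/(179 + T))
U(d, 126) - 1*(-5576) = (69 + 126)/(179 - 147) - 1*(-5576) = 195/32 + 5576 = 178627/32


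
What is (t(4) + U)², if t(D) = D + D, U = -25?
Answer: 289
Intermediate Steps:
t(D) = 2*D
(t(4) + U)² = (2*4 - 25)² = (8 - 25)² = (-17)² = 289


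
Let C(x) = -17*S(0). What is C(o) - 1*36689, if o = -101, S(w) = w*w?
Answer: -36689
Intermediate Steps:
S(w) = w²
C(x) = 0 (C(x) = -17*0² = -17*0 = 0)
C(o) - 1*36689 = 0 - 1*36689 = 0 - 36689 = -36689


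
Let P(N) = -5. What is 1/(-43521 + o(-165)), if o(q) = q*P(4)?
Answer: -1/42696 ≈ -2.3421e-5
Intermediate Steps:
o(q) = -5*q (o(q) = q*(-5) = -5*q)
1/(-43521 + o(-165)) = 1/(-43521 - 5*(-165)) = 1/(-43521 + 825) = 1/(-42696) = -1/42696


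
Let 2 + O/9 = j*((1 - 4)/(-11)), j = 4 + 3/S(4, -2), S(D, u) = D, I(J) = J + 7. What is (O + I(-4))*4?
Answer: -147/11 ≈ -13.364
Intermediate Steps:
I(J) = 7 + J
j = 19/4 (j = 4 + 3/4 = 19/4 ≈ 4.7500)
O = -279/44 (O = -18 + 9*(19*((1 - 4)/(-11))/4) = -18 + 9*(19*(-3*(-1/11))/4) = -18 + 9*((19/4)*(3/11)) = -18 + 9*(57/44) = -18 + 513/44 = -279/44 ≈ -6.3409)
(O + I(-4))*4 = (-279/44 + (7 - 4))*4 = (-279/44 + 3)*4 = -147/44*4 = -147/11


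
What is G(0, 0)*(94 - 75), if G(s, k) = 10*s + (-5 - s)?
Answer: -95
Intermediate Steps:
G(s, k) = -5 + 9*s
G(0, 0)*(94 - 75) = (-5 + 9*0)*(94 - 75) = (-5 + 0)*19 = -5*19 = -95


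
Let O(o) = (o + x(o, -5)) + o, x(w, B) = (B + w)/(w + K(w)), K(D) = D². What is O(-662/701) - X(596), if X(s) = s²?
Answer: -2142278054451/6032806 ≈ -3.5510e+5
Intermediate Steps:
x(w, B) = (B + w)/(w + w²)
O(o) = 2*o + (-5 + o)/(o*(1 + o)) (O(o) = (o + (-5 + o)/(o*(1 + o))) + o = 2*o + (-5 + o)/(o*(1 + o)))
O(-662/701) - X(596) = (-5 - 662/701 + 2*(-662/701)²*(1 - 662/701))/(((-662/701))*(1 - 662/701)) - 1*596² = (-5 - 662*1/701 + 2*(-662*1/701)²*(1 - 662*1/701))/(((-662*1/701))*(1 - 662*1/701)) - 1*355216 = (-5 - 662/701 + 2*(-662/701)²*(1 - 662/701))/((-662/701)*(1 - 662/701)) - 355216 = -701*(-5 - 662/701 + 2*(438244/491401)*(39/701))/(662*39/701) - 355216 = -701/662*701/39*(-5 - 662/701 + 34183032/344472101) - 355216 = -701/662*701/39*(-2013484935/344472101) - 355216 = 671161645/6032806 - 355216 = -2142278054451/6032806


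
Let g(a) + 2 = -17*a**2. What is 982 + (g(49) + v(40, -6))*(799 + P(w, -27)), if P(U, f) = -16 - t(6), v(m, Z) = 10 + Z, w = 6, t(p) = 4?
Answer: -31793903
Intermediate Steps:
P(U, f) = -20 (P(U, f) = -16 - 1*4 = -16 - 4 = -20)
g(a) = -2 - 17*a**2
982 + (g(49) + v(40, -6))*(799 + P(w, -27)) = 982 + ((-2 - 17*49**2) + (10 - 6))*(799 - 20) = 982 + ((-2 - 17*2401) + 4)*779 = 982 + ((-2 - 40817) + 4)*779 = 982 + (-40819 + 4)*779 = 982 - 40815*779 = 982 - 31794885 = -31793903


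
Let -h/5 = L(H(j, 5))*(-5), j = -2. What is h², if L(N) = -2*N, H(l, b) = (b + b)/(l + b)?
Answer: 250000/9 ≈ 27778.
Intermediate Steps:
H(l, b) = 2*b/(b + l) (H(l, b) = (2*b)/(b + l) = 2*b/(b + l))
h = -500/3 (h = -5*(-4*5/(5 - 2))*(-5) = -5*(-4*5/3)*(-5) = -5*(-2*10/3)*(-5) = -(-100)*(-5)/3 = -5*100/3 = -500/3 ≈ -166.67)
h² = (-500/3)² = 250000/9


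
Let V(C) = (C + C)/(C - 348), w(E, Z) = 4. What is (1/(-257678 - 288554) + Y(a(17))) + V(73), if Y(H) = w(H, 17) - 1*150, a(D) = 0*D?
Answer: -22010964947/150213800 ≈ -146.53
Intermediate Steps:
a(D) = 0
V(C) = 2*C/(-348 + C) (V(C) = (2*C)/(-348 + C) = 2*C/(-348 + C))
Y(H) = -146 (Y(H) = 4 - 1*150 = 4 - 150 = -146)
(1/(-257678 - 288554) + Y(a(17))) + V(73) = (1/(-257678 - 288554) - 146) + 2*73/(-348 + 73) = (1/(-546232) - 146) + 2*73/(-275) = (-1/546232 - 146) + 2*73*(-1/275) = -79749873/546232 - 146/275 = -22010964947/150213800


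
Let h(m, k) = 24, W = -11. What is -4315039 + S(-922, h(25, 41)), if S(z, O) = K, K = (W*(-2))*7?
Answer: -4314885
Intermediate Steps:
K = 154 (K = -11*(-2)*7 = 22*7 = 154)
S(z, O) = 154
-4315039 + S(-922, h(25, 41)) = -4315039 + 154 = -4314885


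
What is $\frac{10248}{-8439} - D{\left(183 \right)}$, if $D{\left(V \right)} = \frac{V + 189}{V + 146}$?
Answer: $- \frac{2170300}{925477} \approx -2.3451$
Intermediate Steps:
$D{\left(V \right)} = \frac{189 + V}{146 + V}$
$\frac{10248}{-8439} - D{\left(183 \right)} = \frac{10248}{-8439} - \frac{189 + 183}{146 + 183} = 10248 \left(- \frac{1}{8439}\right) - \frac{1}{329} \cdot 372 = - \frac{3416}{2813} - \frac{1}{329} \cdot 372 = - \frac{3416}{2813} - \frac{372}{329} = - \frac{2170300}{925477}$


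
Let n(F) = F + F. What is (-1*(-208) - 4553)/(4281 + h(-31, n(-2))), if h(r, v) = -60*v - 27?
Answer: -4345/4494 ≈ -0.96684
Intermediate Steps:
n(F) = 2*F
h(r, v) = -27 - 60*v
(-1*(-208) - 4553)/(4281 + h(-31, n(-2))) = (-1*(-208) - 4553)/(4281 + (-27 - 120*(-2))) = (208 - 4553)/(4281 + (-27 - 60*(-4))) = -4345/(4281 + (-27 + 240)) = -4345/(4281 + 213) = -4345/4494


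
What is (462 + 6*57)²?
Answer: 646416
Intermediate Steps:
(462 + 6*57)² = (462 + 342)² = 804² = 646416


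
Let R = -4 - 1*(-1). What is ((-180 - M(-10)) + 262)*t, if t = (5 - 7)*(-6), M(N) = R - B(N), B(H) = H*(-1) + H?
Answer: 1020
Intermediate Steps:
R = -3 (R = -4 + 1 = -3)
B(H) = 0 (B(H) = -H + H = 0)
M(N) = -3 (M(N) = -3 - 1*0 = -3 + 0 = -3)
t = 12 (t = -2*(-6) = 12)
((-180 - M(-10)) + 262)*t = ((-180 - 1*(-3)) + 262)*12 = ((-180 + 3) + 262)*12 = (-177 + 262)*12 = 85*12 = 1020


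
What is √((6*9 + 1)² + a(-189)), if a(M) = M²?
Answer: √38746 ≈ 196.84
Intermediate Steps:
√((6*9 + 1)² + a(-189)) = √((6*9 + 1)² + (-189)²) = √((54 + 1)² + 35721) = √(55² + 35721) = √(3025 + 35721) = √38746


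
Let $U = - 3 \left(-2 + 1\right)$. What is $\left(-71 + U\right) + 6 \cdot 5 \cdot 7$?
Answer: $142$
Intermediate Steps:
$U = 3$ ($U = \left(-3\right) \left(-1\right) = 3$)
$\left(-71 + U\right) + 6 \cdot 5 \cdot 7 = \left(-71 + 3\right) + 6 \cdot 5 \cdot 7 = -68 + 30 \cdot 7 = -68 + 210 = 142$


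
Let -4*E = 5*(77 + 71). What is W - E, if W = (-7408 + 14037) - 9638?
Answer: -2824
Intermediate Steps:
E = -185 (E = -5*(77 + 71)/4 = -5*148/4 = -¼*740 = -185)
W = -3009 (W = 6629 - 9638 = -3009)
W - E = -3009 - 1*(-185) = -3009 + 185 = -2824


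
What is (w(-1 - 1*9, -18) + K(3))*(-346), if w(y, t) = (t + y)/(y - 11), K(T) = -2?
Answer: 692/3 ≈ 230.67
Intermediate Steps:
w(y, t) = (t + y)/(-11 + y)
(w(-1 - 1*9, -18) + K(3))*(-346) = ((-18 + (-1 - 1*9))/(-11 + (-1 - 1*9)) - 2)*(-346) = ((-18 + (-1 - 9))/(-11 + (-1 - 9)) - 2)*(-346) = ((-18 - 10)/(-11 - 10) - 2)*(-346) = (-28/(-21) - 2)*(-346) = (-1/21*(-28) - 2)*(-346) = (4/3 - 2)*(-346) = -⅔*(-346) = 692/3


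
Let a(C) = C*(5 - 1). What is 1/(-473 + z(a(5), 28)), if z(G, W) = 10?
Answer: -1/463 ≈ -0.0021598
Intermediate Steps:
a(C) = 4*C (a(C) = C*4 = 4*C)
1/(-473 + z(a(5), 28)) = 1/(-473 + 10) = 1/(-463) = -1/463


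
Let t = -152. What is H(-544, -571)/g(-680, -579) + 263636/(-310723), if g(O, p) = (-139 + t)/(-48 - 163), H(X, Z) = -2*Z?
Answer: 74795717450/90420393 ≈ 827.20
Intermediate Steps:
g(O, p) = 291/211 (g(O, p) = (-139 - 152)/(-48 - 163) = -291/(-211) = -291*(-1/211) = 291/211)
H(-544, -571)/g(-680, -579) + 263636/(-310723) = (-2*(-571))/(291/211) + 263636/(-310723) = 1142*(211/291) + 263636*(-1/310723) = 240962/291 - 263636/310723 = 74795717450/90420393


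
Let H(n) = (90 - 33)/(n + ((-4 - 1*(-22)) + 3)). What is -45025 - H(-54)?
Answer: -495256/11 ≈ -45023.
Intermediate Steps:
H(n) = 57/(21 + n) (H(n) = 57/(n + ((-4 + 22) + 3)) = 57/(n + (18 + 3)) = 57/(n + 21) = 57/(21 + n))
-45025 - H(-54) = -45025 - 57/(21 - 54) = -45025 - 57/(-33) = -45025 - 57*(-1)/33 = -45025 - 1*(-19/11) = -45025 + 19/11 = -495256/11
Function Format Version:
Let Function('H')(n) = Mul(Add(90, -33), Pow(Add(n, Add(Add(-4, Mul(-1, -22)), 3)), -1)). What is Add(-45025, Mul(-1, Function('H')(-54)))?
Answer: Rational(-495256, 11) ≈ -45023.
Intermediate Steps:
Function('H')(n) = Mul(57, Pow(Add(21, n), -1)) (Function('H')(n) = Mul(57, Pow(Add(n, Add(Add(-4, 22), 3)), -1)) = Mul(57, Pow(Add(n, Add(18, 3)), -1)) = Mul(57, Pow(Add(n, 21), -1)) = Mul(57, Pow(Add(21, n), -1)))
Add(-45025, Mul(-1, Function('H')(-54))) = Add(-45025, Mul(-1, Mul(57, Pow(Add(21, -54), -1)))) = Add(-45025, Mul(-1, Mul(57, Pow(-33, -1)))) = Add(-45025, Mul(-1, Mul(57, Rational(-1, 33)))) = Add(-45025, Mul(-1, Rational(-19, 11))) = Add(-45025, Rational(19, 11)) = Rational(-495256, 11)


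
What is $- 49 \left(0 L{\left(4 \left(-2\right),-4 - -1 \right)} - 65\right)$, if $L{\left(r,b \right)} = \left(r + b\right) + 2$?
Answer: $3185$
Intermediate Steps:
$L{\left(r,b \right)} = 2 + b + r$ ($L{\left(r,b \right)} = \left(b + r\right) + 2 = 2 + b + r$)
$- 49 \left(0 L{\left(4 \left(-2\right),-4 - -1 \right)} - 65\right) = - 49 \left(0 \left(2 - 3 + 4 \left(-2\right)\right) - 65\right) = - 49 \left(0 \left(2 + \left(-4 + 1\right) - 8\right) - 65\right) = - 49 \left(0 \left(2 - 3 - 8\right) - 65\right) = - 49 \left(0 \left(-9\right) - 65\right) = - 49 \left(0 - 65\right) = \left(-49\right) \left(-65\right) = 3185$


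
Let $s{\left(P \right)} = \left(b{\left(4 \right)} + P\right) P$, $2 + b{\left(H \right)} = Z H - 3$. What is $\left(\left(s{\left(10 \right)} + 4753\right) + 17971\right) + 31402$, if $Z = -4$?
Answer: $54016$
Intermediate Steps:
$b{\left(H \right)} = -5 - 4 H$ ($b{\left(H \right)} = -2 - \left(3 + 4 H\right) = -5 - 4 H$)
$s{\left(P \right)} = P \left(-21 + P\right)$ ($s{\left(P \right)} = \left(\left(-5 - 16\right) + P\right) P = \left(-21 + P\right) P = P \left(-21 + P\right)$)
$\left(\left(s{\left(10 \right)} + 4753\right) + 17971\right) + 31402 = \left(\left(10 \left(-21 + 10\right) + 4753\right) + 17971\right) + 31402 = \left(\left(10 \left(-11\right) + 4753\right) + 17971\right) + 31402 = \left(\left(-110 + 4753\right) + 17971\right) + 31402 = \left(4643 + 17971\right) + 31402 = 22614 + 31402 = 54016$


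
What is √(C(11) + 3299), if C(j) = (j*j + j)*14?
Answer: √5147 ≈ 71.743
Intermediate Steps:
C(j) = 14*j + 14*j² (C(j) = (j² + j)*14 = (j + j²)*14 = 14*j + 14*j²)
√(C(11) + 3299) = √(14*11*(1 + 11) + 3299) = √(14*11*12 + 3299) = √(1848 + 3299) = √5147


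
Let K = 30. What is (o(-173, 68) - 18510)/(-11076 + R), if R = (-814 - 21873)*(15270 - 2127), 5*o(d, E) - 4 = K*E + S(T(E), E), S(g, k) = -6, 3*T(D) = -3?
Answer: 90512/1490931585 ≈ 6.0708e-5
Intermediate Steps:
T(D) = -1 (T(D) = (⅓)*(-3) = -1)
o(d, E) = -⅖ + 6*E (o(d, E) = ⅘ + (30*E - 6)/5 = ⅘ + (-6 + 30*E)/5 = ⅘ + (-6/5 + 6*E) = -⅖ + 6*E)
R = -298175241 (R = -22687*13143 = -298175241)
(o(-173, 68) - 18510)/(-11076 + R) = ((-⅖ + 6*68) - 18510)/(-11076 - 298175241) = ((-⅖ + 408) - 18510)/(-298186317) = (2038/5 - 18510)*(-1/298186317) = -90512/5*(-1/298186317) = 90512/1490931585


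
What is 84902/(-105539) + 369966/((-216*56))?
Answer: -954114673/30395232 ≈ -31.390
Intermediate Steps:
84902/(-105539) + 369966/((-216*56)) = 84902*(-1/105539) + 369966/(-12096) = -84902/105539 + 369966*(-1/12096) = -84902/105539 - 61661/2016 = -954114673/30395232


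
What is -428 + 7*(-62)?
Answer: -862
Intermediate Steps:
-428 + 7*(-62) = -428 - 434 = -862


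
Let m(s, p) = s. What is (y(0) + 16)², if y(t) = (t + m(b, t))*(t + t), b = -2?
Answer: 256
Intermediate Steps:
y(t) = 2*t*(-2 + t) (y(t) = (t - 2)*(t + t) = (-2 + t)*(2*t) = 2*t*(-2 + t))
(y(0) + 16)² = (2*0*(-2 + 0) + 16)² = (2*0*(-2) + 16)² = (0 + 16)² = 16² = 256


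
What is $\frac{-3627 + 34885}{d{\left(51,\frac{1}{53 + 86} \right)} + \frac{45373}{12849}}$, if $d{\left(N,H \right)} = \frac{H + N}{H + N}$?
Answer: $\frac{200817021}{29111} \approx 6898.3$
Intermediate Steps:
$d{\left(N,H \right)} = 1$
$\frac{-3627 + 34885}{d{\left(51,\frac{1}{53 + 86} \right)} + \frac{45373}{12849}} = \frac{-3627 + 34885}{1 + \frac{45373}{12849}} = \frac{31258}{1 + 45373 \cdot \frac{1}{12849}} = \frac{31258}{1 + \frac{45373}{12849}} = \frac{31258}{\frac{58222}{12849}} = 31258 \cdot \frac{12849}{58222} = \frac{200817021}{29111}$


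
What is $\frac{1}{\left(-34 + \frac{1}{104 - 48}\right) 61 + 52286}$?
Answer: $\frac{56}{2811933} \approx 1.9915 \cdot 10^{-5}$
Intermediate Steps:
$\frac{1}{\left(-34 + \frac{1}{104 - 48}\right) 61 + 52286} = \frac{1}{\left(-34 + \frac{1}{56}\right) 61 + 52286} = \frac{1}{\left(- \frac{1903}{56}\right) 61 + 52286} = \frac{1}{- \frac{116083}{56} + 52286} = \frac{1}{\frac{2811933}{56}} = \frac{56}{2811933}$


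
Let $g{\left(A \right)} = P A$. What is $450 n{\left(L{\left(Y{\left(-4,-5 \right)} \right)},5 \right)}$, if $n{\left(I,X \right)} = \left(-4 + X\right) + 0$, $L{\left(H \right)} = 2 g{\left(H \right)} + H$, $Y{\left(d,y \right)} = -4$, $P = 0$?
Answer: $450$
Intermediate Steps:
$g{\left(A \right)} = 0$ ($g{\left(A \right)} = 0 A = 0$)
$L{\left(H \right)} = H$ ($L{\left(H \right)} = 2 \cdot 0 + H = 0 + H = H$)
$n{\left(I,X \right)} = -4 + X$
$450 n{\left(L{\left(Y{\left(-4,-5 \right)} \right)},5 \right)} = 450 \left(-4 + 5\right) = 450 \cdot 1 = 450$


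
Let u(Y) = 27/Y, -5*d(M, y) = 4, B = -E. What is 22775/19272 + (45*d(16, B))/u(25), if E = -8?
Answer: -619625/19272 ≈ -32.152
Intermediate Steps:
B = 8 (B = -1*(-8) = 8)
d(M, y) = -⅘ (d(M, y) = -⅕*4 = -⅘)
22775/19272 + (45*d(16, B))/u(25) = 22775/19272 + (45*(-⅘))/((27/25)) = 22775*(1/19272) - 36/(27*(1/25)) = 22775/19272 - 36/27/25 = 22775/19272 - 36*25/27 = 22775/19272 - 100/3 = -619625/19272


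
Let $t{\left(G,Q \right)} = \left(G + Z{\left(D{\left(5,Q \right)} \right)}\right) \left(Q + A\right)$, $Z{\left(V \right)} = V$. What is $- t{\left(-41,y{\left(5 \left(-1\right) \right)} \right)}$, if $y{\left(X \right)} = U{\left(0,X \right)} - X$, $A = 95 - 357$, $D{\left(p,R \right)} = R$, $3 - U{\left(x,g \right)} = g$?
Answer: $-6972$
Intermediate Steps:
$U{\left(x,g \right)} = 3 - g$
$A = -262$
$y{\left(X \right)} = 3 - 2 X$ ($y{\left(X \right)} = \left(3 - X\right) - X = 3 - 2 X$)
$t{\left(G,Q \right)} = \left(-262 + Q\right) \left(G + Q\right)$ ($t{\left(G,Q \right)} = \left(G + Q\right) \left(Q - 262\right) = \left(G + Q\right) \left(-262 + Q\right) = \left(-262 + Q\right) \left(G + Q\right)$)
$- t{\left(-41,y{\left(5 \left(-1\right) \right)} \right)} = - (\left(3 - 2 \cdot 5 \left(-1\right)\right)^{2} - -10742 - 262 \left(3 - 2 \cdot 5 \left(-1\right)\right) - 41 \left(3 - 2 \cdot 5 \left(-1\right)\right)) = - (\left(3 - -10\right)^{2} + 10742 - 262 \left(3 - -10\right) - 41 \left(3 - -10\right)) = - (\left(3 + 10\right)^{2} + 10742 - 262 \left(3 + 10\right) - 41 \left(3 + 10\right)) = - (13^{2} + 10742 - 3406 - 533) = - (169 + 10742 - 3406 - 533) = \left(-1\right) 6972 = -6972$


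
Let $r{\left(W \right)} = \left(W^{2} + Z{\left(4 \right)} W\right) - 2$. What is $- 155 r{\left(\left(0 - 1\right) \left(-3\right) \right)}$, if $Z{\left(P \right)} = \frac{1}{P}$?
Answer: $- \frac{4805}{4} \approx -1201.3$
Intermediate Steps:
$r{\left(W \right)} = -2 + W^{2} + \frac{W}{4}$ ($r{\left(W \right)} = \left(W^{2} + \frac{W}{4}\right) - 2 = -2 + W^{2} + \frac{W}{4}$)
$- 155 r{\left(\left(0 - 1\right) \left(-3\right) \right)} = - 155 \left(-2 + \left(\left(0 - 1\right) \left(-3\right)\right)^{2} + \frac{\left(0 - 1\right) \left(-3\right)}{4}\right) = - 155 \left(-2 + \left(\left(-1\right) \left(-3\right)\right)^{2} + \frac{\left(-1\right) \left(-3\right)}{4}\right) = - 155 \left(-2 + 3^{2} + \frac{1}{4} \cdot 3\right) = - 155 \left(-2 + 9 + \frac{3}{4}\right) = \left(-155\right) \frac{31}{4} = - \frac{4805}{4}$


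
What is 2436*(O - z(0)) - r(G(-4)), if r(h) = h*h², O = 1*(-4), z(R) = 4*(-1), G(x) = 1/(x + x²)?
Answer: -1/1728 ≈ -0.00057870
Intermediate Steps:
z(R) = -4
O = -4
r(h) = h³
2436*(O - z(0)) - r(G(-4)) = 2436*(-4 - 1*(-4)) - (1/((-4)*(1 - 4)))³ = 2436*(-4 + 4) - (-¼/(-3))³ = 2436*0 - (-¼*(-⅓))³ = 0 - (1/12)³ = 0 - 1*1/1728 = 0 - 1/1728 = -1/1728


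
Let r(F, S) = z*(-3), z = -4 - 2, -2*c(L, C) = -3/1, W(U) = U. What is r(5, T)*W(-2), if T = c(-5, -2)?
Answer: -36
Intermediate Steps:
c(L, C) = 3/2 (c(L, C) = -(-3)/(2*1) = -(-3)/2 = -1/2*(-3) = 3/2)
T = 3/2 ≈ 1.5000
z = -6
r(F, S) = 18 (r(F, S) = -6*(-3) = 18)
r(5, T)*W(-2) = 18*(-2) = -36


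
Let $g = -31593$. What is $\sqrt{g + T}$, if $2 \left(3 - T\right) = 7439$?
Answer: $\frac{i \sqrt{141238}}{2} \approx 187.91 i$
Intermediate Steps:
$T = - \frac{7433}{2}$ ($T = 3 - \frac{7439}{2} = - \frac{7433}{2} \approx -3716.5$)
$\sqrt{g + T} = \sqrt{-31593 - \frac{7433}{2}} = \sqrt{- \frac{70619}{2}} = \frac{i \sqrt{141238}}{2}$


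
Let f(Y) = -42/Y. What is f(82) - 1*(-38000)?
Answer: 1557979/41 ≈ 38000.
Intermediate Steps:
f(82) - 1*(-38000) = -42/82 - 1*(-38000) = -42*1/82 + 38000 = -21/41 + 38000 = 1557979/41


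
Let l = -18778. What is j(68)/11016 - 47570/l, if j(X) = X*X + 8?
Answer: 12729392/4309551 ≈ 2.9538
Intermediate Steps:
j(X) = 8 + X² (j(X) = X² + 8 = 8 + X²)
j(68)/11016 - 47570/l = (8 + 68²)/11016 - 47570/(-18778) = (8 + 4624)*(1/11016) - 47570*(-1/18778) = 4632*(1/11016) + 23785/9389 = 193/459 + 23785/9389 = 12729392/4309551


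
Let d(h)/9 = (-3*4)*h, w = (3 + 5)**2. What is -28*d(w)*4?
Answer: 774144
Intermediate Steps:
w = 64 (w = 8**2 = 64)
d(h) = -108*h (d(h) = 9*((-3*4)*h) = 9*(-12*h) = -108*h)
-28*d(w)*4 = -(-3024)*64*4 = -28*(-6912)*4 = 193536*4 = 774144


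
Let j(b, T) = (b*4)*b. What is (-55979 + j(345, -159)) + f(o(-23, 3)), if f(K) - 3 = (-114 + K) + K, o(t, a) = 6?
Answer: 420022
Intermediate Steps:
j(b, T) = 4*b² (j(b, T) = (4*b)*b = 4*b²)
f(K) = -111 + 2*K (f(K) = 3 + ((-114 + K) + K) = 3 + (-114 + 2*K) = -111 + 2*K)
(-55979 + j(345, -159)) + f(o(-23, 3)) = (-55979 + 4*345²) + (-111 + 2*6) = (-55979 + 4*119025) + (-111 + 12) = (-55979 + 476100) - 99 = 420121 - 99 = 420022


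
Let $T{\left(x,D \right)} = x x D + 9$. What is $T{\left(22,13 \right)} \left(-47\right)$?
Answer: $-296147$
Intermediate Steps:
$T{\left(x,D \right)} = 9 + D x^{2}$ ($T{\left(x,D \right)} = x^{2} D + 9 = D x^{2} + 9 = 9 + D x^{2}$)
$T{\left(22,13 \right)} \left(-47\right) = \left(9 + 13 \cdot 22^{2}\right) \left(-47\right) = \left(9 + 13 \cdot 484\right) \left(-47\right) = \left(9 + 6292\right) \left(-47\right) = 6301 \left(-47\right) = -296147$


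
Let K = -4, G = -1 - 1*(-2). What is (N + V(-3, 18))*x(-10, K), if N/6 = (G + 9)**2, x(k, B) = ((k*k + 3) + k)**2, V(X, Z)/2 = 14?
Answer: 5431572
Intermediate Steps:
V(X, Z) = 28 (V(X, Z) = 2*14 = 28)
G = 1 (G = -1 + 2 = 1)
x(k, B) = (3 + k + k**2)**2 (x(k, B) = ((k**2 + 3) + k)**2 = ((3 + k**2) + k)**2 = (3 + k + k**2)**2)
N = 600 (N = 6*(1 + 9)**2 = 6*10**2 = 6*100 = 600)
(N + V(-3, 18))*x(-10, K) = (600 + 28)*(3 - 10 + (-10)**2)**2 = 628*(3 - 10 + 100)**2 = 628*93**2 = 628*8649 = 5431572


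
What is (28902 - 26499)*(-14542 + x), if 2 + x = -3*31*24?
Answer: -40312728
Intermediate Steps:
x = -2234 (x = -2 - 3*31*24 = -2 - 93*24 = -2 - 2232 = -2234)
(28902 - 26499)*(-14542 + x) = (28902 - 26499)*(-14542 - 2234) = 2403*(-16776) = -40312728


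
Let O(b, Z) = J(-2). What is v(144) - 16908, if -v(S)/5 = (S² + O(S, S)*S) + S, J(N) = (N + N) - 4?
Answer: -115548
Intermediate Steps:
J(N) = -4 + 2*N (J(N) = 2*N - 4 = -4 + 2*N)
O(b, Z) = -8 (O(b, Z) = -4 + 2*(-2) = -4 - 4 = -8)
v(S) = -5*S² + 35*S (v(S) = -5*((S² - 8*S) + S) = -5*(S² - 7*S) = -5*S² + 35*S)
v(144) - 16908 = 5*144*(7 - 1*144) - 16908 = 5*144*(7 - 144) - 16908 = 5*144*(-137) - 16908 = -98640 - 16908 = -115548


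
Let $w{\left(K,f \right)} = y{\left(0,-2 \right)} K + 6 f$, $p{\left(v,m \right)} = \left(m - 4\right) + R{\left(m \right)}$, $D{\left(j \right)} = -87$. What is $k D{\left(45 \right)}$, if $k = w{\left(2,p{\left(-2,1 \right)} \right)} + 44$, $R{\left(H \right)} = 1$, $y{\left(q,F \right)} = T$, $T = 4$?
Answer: $-3480$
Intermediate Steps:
$y{\left(q,F \right)} = 4$
$p{\left(v,m \right)} = -3 + m$ ($p{\left(v,m \right)} = \left(m - 4\right) + 1 = \left(-4 + m\right) + 1 = -3 + m$)
$w{\left(K,f \right)} = 4 K + 6 f$
$k = 40$ ($k = \left(4 \cdot 2 + 6 \left(-3 + 1\right)\right) + 44 = \left(8 + 6 \left(-2\right)\right) + 44 = \left(8 - 12\right) + 44 = -4 + 44 = 40$)
$k D{\left(45 \right)} = 40 \left(-87\right) = -3480$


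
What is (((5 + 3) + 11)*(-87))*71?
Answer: -117363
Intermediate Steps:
(((5 + 3) + 11)*(-87))*71 = ((8 + 11)*(-87))*71 = (19*(-87))*71 = -1653*71 = -117363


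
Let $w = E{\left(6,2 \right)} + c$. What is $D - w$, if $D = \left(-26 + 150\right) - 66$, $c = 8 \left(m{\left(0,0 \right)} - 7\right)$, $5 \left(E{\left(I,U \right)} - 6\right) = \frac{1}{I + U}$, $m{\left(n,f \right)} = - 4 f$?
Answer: $\frac{4319}{40} \approx 107.97$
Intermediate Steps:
$E{\left(I,U \right)} = 6 + \frac{1}{5 \left(I + U\right)}$
$c = -56$ ($c = 8 \left(\left(-4\right) 0 - 7\right) = 8 \left(0 - 7\right) = 8 \left(-7\right) = -56$)
$w = - \frac{1999}{40}$ ($w = \frac{\frac{1}{5} + 6 \cdot 6 + 6 \cdot 2}{6 + 2} - 56 = \frac{\frac{1}{5} + 36 + 12}{8} - 56 = \frac{1}{8} \cdot \frac{241}{5} - 56 = \frac{241}{40} - 56 = - \frac{1999}{40} \approx -49.975$)
$D = 58$ ($D = 124 - 66 = 58$)
$D - w = 58 - - \frac{1999}{40} = 58 + \frac{1999}{40} = \frac{4319}{40}$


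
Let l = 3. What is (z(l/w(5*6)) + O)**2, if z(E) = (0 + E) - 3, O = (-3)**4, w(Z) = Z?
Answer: 609961/100 ≈ 6099.6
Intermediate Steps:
O = 81
z(E) = -3 + E (z(E) = E - 3 = -3 + E)
(z(l/w(5*6)) + O)**2 = ((-3 + 3/((5*6))) + 81)**2 = ((-3 + 3/30) + 81)**2 = ((-3 + 3*(1/30)) + 81)**2 = ((-3 + 1/10) + 81)**2 = (-29/10 + 81)**2 = (781/10)**2 = 609961/100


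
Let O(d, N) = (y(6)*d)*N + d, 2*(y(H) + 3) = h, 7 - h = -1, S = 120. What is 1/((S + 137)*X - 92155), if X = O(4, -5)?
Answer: -1/96267 ≈ -1.0388e-5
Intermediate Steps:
h = 8 (h = 7 - 1*(-1) = 7 + 1 = 8)
y(H) = 1 (y(H) = -3 + (1/2)*8 = -3 + 4 = 1)
O(d, N) = d + N*d (O(d, N) = (1*d)*N + d = d*N + d = N*d + d = d + N*d)
X = -16 (X = 4*(1 - 5) = 4*(-4) = -16)
1/((S + 137)*X - 92155) = 1/((120 + 137)*(-16) - 92155) = 1/(257*(-16) - 92155) = 1/(-4112 - 92155) = 1/(-96267) = -1/96267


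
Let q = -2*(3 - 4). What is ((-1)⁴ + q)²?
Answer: 9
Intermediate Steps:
q = 2 (q = -2*(-1) = 2)
((-1)⁴ + q)² = ((-1)⁴ + 2)² = (1 + 2)² = 3² = 9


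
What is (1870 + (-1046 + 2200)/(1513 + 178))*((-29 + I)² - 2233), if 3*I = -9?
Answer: -3824458716/1691 ≈ -2.2617e+6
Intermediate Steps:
I = -3 (I = (⅓)*(-9) = -3)
(1870 + (-1046 + 2200)/(1513 + 178))*((-29 + I)² - 2233) = (1870 + (-1046 + 2200)/(1513 + 178))*((-29 - 3)² - 2233) = (1870 + 1154/1691)*((-32)² - 2233) = (1870 + 1154*(1/1691))*(1024 - 2233) = (1870 + 1154/1691)*(-1209) = (3163324/1691)*(-1209) = -3824458716/1691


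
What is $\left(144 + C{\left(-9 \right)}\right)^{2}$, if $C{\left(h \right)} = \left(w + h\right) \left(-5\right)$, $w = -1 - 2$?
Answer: $41616$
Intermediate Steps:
$w = -3$
$C{\left(h \right)} = 15 - 5 h$ ($C{\left(h \right)} = \left(-3 + h\right) \left(-5\right) = 15 - 5 h$)
$\left(144 + C{\left(-9 \right)}\right)^{2} = \left(144 + \left(15 - -45\right)\right)^{2} = \left(144 + \left(15 + 45\right)\right)^{2} = \left(144 + 60\right)^{2} = 204^{2} = 41616$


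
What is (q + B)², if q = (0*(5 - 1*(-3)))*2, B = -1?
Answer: 1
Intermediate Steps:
q = 0 (q = (0*(5 + 3))*2 = (0*8)*2 = 0*2 = 0)
(q + B)² = (0 - 1)² = (-1)² = 1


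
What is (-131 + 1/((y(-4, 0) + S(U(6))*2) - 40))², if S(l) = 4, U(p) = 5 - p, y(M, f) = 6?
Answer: 11607649/676 ≈ 17171.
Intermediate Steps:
(-131 + 1/((y(-4, 0) + S(U(6))*2) - 40))² = (-131 + 1/((6 + 4*2) - 40))² = (-131 + 1/((6 + 8) - 40))² = (-131 + 1/(14 - 40))² = (-131 + 1/(-26))² = (-131 - 1/26)² = (-3407/26)² = 11607649/676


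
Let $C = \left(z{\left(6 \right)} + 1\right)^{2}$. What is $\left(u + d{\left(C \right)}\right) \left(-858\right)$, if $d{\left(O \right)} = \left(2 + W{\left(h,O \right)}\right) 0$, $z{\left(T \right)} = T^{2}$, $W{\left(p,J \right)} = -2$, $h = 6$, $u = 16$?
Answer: $-13728$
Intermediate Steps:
$C = 1369$ ($C = \left(6^{2} + 1\right)^{2} = \left(36 + 1\right)^{2} = 37^{2} = 1369$)
$d{\left(O \right)} = 0$ ($d{\left(O \right)} = \left(2 - 2\right) 0 = 0 \cdot 0 = 0$)
$\left(u + d{\left(C \right)}\right) \left(-858\right) = \left(16 + 0\right) \left(-858\right) = 16 \left(-858\right) = -13728$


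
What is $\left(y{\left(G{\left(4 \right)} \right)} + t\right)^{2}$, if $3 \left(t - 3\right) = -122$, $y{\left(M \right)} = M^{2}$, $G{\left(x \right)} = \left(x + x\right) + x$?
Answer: $\frac{101761}{9} \approx 11307.0$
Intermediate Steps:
$G{\left(x \right)} = 3 x$ ($G{\left(x \right)} = 2 x + x = 3 x$)
$t = - \frac{113}{3}$ ($t = 3 + \frac{1}{3} \left(-122\right) = 3 - \frac{122}{3} = - \frac{113}{3} \approx -37.667$)
$\left(y{\left(G{\left(4 \right)} \right)} + t\right)^{2} = \left(\left(3 \cdot 4\right)^{2} - \frac{113}{3}\right)^{2} = \left(12^{2} - \frac{113}{3}\right)^{2} = \left(144 - \frac{113}{3}\right)^{2} = \left(\frac{319}{3}\right)^{2} = \frac{101761}{9}$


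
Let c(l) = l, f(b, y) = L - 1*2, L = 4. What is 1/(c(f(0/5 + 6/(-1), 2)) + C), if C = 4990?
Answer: 1/4992 ≈ 0.00020032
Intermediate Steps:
f(b, y) = 2 (f(b, y) = 4 - 1*2 = 4 - 2 = 2)
1/(c(f(0/5 + 6/(-1), 2)) + C) = 1/(2 + 4990) = 1/4992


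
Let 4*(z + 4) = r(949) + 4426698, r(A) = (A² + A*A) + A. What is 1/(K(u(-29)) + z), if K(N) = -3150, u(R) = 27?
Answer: 4/6216233 ≈ 6.4348e-7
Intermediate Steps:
r(A) = A + 2*A² (r(A) = (A² + A²) + A = 2*A² + A = A + 2*A²)
z = 6228833/4 (z = -4 + (949*(1 + 2*949) + 4426698)/4 = -4 + (949*(1 + 1898) + 4426698)/4 = -4 + (949*1899 + 4426698)/4 = -4 + (1802151 + 4426698)/4 = -4 + (¼)*6228849 = -4 + 6228849/4 = 6228833/4 ≈ 1.5572e+6)
1/(K(u(-29)) + z) = 1/(-3150 + 6228833/4) = 1/(6216233/4) = 4/6216233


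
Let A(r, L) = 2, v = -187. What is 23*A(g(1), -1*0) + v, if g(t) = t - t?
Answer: -141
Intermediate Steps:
g(t) = 0
23*A(g(1), -1*0) + v = 23*2 - 187 = 46 - 187 = -141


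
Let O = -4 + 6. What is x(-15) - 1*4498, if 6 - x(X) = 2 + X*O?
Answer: -4464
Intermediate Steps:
O = 2
x(X) = 4 - 2*X (x(X) = 6 - (2 + X*2) = 6 - (2 + 2*X) = 6 + (-2 - 2*X) = 4 - 2*X)
x(-15) - 1*4498 = (4 - 2*(-15)) - 1*4498 = (4 + 30) - 4498 = 34 - 4498 = -4464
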